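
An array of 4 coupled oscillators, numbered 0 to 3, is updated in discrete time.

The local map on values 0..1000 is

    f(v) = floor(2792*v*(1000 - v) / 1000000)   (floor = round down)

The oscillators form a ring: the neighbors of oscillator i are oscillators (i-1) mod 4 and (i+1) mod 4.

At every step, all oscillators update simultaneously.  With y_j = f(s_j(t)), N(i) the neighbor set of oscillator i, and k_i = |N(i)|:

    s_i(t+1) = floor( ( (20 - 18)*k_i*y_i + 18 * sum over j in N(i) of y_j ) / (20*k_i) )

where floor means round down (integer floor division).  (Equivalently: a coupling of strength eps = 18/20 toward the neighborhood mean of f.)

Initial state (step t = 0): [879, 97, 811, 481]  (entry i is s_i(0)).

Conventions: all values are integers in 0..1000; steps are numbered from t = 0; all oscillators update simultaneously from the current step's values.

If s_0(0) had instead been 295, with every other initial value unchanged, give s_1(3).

Answer: s_1(3) = 590
Key observation: This trace re-runs the system from the modified initial state.

Derivation:
t=0: [295, 97, 811, 481]
t=1: [481, 477, 465, 522]
t=2: [696, 695, 695, 695]
t=3: [590, 590, 591, 590]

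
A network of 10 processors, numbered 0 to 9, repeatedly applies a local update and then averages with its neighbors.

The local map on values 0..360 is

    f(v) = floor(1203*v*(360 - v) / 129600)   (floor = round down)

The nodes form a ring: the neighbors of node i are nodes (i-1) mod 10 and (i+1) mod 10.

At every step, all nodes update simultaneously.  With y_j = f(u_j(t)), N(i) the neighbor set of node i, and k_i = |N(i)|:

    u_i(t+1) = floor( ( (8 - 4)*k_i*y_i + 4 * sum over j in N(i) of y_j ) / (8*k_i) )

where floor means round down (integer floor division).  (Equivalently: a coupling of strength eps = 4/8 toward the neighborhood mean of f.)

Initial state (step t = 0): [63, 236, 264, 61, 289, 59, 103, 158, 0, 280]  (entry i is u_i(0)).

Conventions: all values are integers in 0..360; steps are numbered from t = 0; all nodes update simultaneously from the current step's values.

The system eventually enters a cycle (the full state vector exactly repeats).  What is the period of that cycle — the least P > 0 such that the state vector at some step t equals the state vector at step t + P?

Answer: 2
Key observation: The state at step 8, [299, 299, 299, 299, 299, 299, 299, 299, 299, 299], reappears at step 10 — and no state repeats earlier — so the cycle the system enters has period 2.

Derivation:
t=0: [63, 236, 264, 61, 289, 59, 103, 158, 0, 280]
t=1: [206, 237, 227, 190, 178, 190, 237, 209, 125, 146]
t=2: [287, 278, 282, 294, 299, 292, 282, 281, 281, 286]
t=3: [198, 205, 199, 183, 175, 185, 199, 205, 203, 198]
t=4: [296, 295, 297, 299, 300, 299, 297, 295, 295, 296]
t=5: [175, 175, 173, 169, 168, 169, 173, 176, 176, 175]
t=6: [300, 300, 299, 299, 299, 299, 299, 300, 300, 300]
t=7: [167, 167, 168, 169, 169, 169, 168, 167, 167, 167]
t=8: [299, 299, 299, 299, 299, 299, 299, 299, 299, 299]
t=9: [169, 169, 169, 169, 169, 169, 169, 169, 169, 169]
t=10: [299, 299, 299, 299, 299, 299, 299, 299, 299, 299]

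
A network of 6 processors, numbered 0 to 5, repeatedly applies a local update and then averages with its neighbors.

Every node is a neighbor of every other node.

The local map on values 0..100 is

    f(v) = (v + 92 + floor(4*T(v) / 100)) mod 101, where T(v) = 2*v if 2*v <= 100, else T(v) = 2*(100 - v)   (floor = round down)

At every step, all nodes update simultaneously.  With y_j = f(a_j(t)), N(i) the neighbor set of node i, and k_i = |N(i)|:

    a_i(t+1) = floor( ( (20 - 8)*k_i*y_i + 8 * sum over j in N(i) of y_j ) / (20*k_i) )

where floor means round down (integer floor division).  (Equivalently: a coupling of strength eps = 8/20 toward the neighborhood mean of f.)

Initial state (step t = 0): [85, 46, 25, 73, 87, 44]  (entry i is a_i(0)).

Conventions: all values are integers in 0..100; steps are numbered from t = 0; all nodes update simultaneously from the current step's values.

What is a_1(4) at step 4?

Simulating step by step:
t=0: [85, 46, 25, 73, 87, 44]
t=1: [65, 46, 34, 59, 66, 45]
t=2: [52, 42, 36, 49, 52, 42]
t=3: [42, 37, 33, 41, 42, 37]
t=4: [34, 31, 28, 33, 34, 31]

Answer: a_1(4) = 31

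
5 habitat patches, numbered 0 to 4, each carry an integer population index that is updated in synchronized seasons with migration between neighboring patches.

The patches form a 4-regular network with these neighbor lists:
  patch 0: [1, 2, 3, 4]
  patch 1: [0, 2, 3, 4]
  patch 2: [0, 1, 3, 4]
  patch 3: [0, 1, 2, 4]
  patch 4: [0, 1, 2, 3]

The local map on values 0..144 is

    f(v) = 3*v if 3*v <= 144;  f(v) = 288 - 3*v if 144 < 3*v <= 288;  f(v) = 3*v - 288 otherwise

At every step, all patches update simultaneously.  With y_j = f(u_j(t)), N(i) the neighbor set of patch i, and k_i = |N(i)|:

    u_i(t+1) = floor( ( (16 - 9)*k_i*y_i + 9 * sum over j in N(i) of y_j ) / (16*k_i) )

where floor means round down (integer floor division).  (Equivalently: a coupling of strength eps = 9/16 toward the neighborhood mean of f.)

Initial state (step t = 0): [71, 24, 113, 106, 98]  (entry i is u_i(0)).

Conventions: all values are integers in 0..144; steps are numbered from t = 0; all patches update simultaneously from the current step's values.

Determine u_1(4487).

Answer: u_1(4487) = 139
Key observation: The state at step 14, [90, 91, 92, 90, 89], reappears at step 19: the system is in a cycle of period 5 from step 14 on.  Therefore the state at step 4487 equals the state at step 14 + ((4487 - 14) mod 5) = 17, which is [138, 139, 140, 138, 137].

Derivation:
t=0: [71, 24, 113, 106, 98]
t=1: [55, 54, 48, 41, 34]
t=2: [123, 124, 129, 123, 117]
t=3: [81, 82, 86, 81, 76]
t=4: [44, 43, 40, 44, 49]
t=5: [131, 130, 127, 131, 133]
t=6: [103, 102, 100, 103, 105]
t=7: [20, 19, 17, 20, 21]
t=8: [58, 57, 56, 58, 59]
t=9: [114, 115, 116, 114, 113]
t=10: [54, 55, 56, 54, 53]
t=11: [125, 124, 123, 125, 126]
t=12: [86, 85, 84, 86, 87]
t=13: [30, 31, 32, 30, 29]
t=14: [90, 91, 92, 90, 89]
t=15: [17, 16, 15, 17, 18]
t=16: [50, 49, 48, 50, 51]
t=17: [138, 139, 140, 138, 137]
t=18: [126, 127, 128, 126, 125]
t=19: [90, 91, 92, 90, 89]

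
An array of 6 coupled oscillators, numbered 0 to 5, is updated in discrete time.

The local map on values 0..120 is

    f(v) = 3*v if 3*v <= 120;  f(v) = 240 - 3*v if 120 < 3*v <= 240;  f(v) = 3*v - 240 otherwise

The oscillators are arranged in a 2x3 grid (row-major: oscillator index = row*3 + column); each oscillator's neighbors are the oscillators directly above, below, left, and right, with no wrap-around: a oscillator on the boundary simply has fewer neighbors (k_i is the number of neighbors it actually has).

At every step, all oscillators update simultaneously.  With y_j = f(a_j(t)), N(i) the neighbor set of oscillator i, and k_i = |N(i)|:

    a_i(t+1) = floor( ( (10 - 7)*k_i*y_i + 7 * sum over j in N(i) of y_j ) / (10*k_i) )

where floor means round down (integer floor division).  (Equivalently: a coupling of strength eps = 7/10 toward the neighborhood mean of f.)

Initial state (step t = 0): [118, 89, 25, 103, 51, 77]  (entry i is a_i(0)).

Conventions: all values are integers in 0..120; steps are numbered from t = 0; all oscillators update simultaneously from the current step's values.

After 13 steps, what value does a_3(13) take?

Answer: a_3(13) = 55

Derivation:
t=0: [118, 89, 25, 103, 51, 77]
t=1: [67, 72, 35, 91, 50, 59]
t=2: [31, 61, 61, 55, 55, 87]
t=3: [74, 69, 44, 81, 58, 52]
t=4: [18, 54, 73, 30, 47, 86]
t=5: [75, 64, 39, 80, 73, 47]
t=6: [21, 50, 86, 12, 40, 78]
t=7: [63, 73, 39, 74, 66, 50]
t=8: [28, 55, 73, 37, 42, 82]
t=9: [90, 73, 34, 102, 79, 49]
t=10: [39, 37, 70, 31, 42, 64]
t=11: [106, 94, 64, 108, 93, 64]
t=12: [67, 51, 45, 66, 52, 44]
t=13: [56, 79, 99, 55, 80, 98]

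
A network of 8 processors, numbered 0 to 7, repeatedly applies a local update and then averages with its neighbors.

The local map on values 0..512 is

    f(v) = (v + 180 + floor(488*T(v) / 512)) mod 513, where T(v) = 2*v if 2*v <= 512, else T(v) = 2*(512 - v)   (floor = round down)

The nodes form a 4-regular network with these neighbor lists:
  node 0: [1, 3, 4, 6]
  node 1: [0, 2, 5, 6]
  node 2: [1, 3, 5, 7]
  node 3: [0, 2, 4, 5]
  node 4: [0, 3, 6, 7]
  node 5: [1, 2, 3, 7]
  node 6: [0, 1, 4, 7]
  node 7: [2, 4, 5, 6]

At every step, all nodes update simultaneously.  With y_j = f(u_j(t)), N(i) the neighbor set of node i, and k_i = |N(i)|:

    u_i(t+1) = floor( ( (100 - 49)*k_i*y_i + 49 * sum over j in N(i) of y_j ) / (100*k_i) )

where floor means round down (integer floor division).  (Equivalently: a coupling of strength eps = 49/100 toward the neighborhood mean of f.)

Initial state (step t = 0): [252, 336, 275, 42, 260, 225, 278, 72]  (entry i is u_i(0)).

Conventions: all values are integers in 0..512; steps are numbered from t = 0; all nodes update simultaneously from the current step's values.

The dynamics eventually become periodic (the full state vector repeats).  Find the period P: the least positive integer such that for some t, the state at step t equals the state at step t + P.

Simulating step by step:
t=0: [252, 336, 275, 42, 260, 225, 278, 72]
t=1: [379, 356, 365, 340, 388, 337, 387, 383]
t=2: [304, 315, 316, 322, 297, 326, 296, 301]
t=3: [365, 358, 356, 355, 369, 352, 370, 366]
t=4: [312, 316, 319, 318, 310, 320, 309, 312]
t=5: [359, 356, 354, 355, 360, 354, 360, 358]
t=6: [317, 319, 321, 320, 316, 321, 316, 318]
t=7: [354, 353, 352, 353, 355, 352, 355, 354]
t=8: [322, 322, 323, 322, 321, 323, 321, 322]
t=9: [351, 350, 350, 350, 351, 350, 351, 351]
t=10: [324, 324, 324, 324, 324, 324, 324, 324]
t=11: [349, 349, 349, 349, 349, 349, 349, 349]
t=12: [326, 326, 326, 326, 326, 326, 326, 326]
t=13: [347, 347, 347, 347, 347, 347, 347, 347]
t=14: [328, 328, 328, 328, 328, 328, 328, 328]
t=15: [345, 345, 345, 345, 345, 345, 345, 345]
t=16: [330, 330, 330, 330, 330, 330, 330, 330]
t=17: [343, 343, 343, 343, 343, 343, 343, 343]
t=18: [332, 332, 332, 332, 332, 332, 332, 332]
t=19: [342, 342, 342, 342, 342, 342, 342, 342]
t=20: [333, 333, 333, 333, 333, 333, 333, 333]
t=21: [341, 341, 341, 341, 341, 341, 341, 341]
t=22: [333, 333, 333, 333, 333, 333, 333, 333]

Answer: 2
Key observation: The state at step 20, [333, 333, 333, 333, 333, 333, 333, 333], reappears at step 22 — and no state repeats earlier — so the cycle the system enters has period 2.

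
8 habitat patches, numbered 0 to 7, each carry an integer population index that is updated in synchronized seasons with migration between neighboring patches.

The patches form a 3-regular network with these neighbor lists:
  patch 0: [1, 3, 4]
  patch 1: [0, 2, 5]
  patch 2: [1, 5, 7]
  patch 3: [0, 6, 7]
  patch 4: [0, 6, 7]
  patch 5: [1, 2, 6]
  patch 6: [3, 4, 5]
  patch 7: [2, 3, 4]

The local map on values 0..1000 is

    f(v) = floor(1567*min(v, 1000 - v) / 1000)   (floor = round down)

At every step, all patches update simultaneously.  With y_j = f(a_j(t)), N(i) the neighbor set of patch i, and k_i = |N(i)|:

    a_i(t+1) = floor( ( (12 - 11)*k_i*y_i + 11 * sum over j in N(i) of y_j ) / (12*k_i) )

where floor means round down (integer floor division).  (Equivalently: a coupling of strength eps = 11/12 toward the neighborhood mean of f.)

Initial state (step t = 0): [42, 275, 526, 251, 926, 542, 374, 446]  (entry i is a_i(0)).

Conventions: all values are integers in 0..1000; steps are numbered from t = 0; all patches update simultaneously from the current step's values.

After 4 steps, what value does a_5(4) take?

Simulating step by step:
t=0: [42, 275, 526, 251, 926, 542, 374, 446]
t=1: [292, 501, 625, 444, 421, 596, 423, 440]
t=2: [690, 577, 691, 610, 607, 673, 662, 650]
t=3: [617, 507, 566, 528, 528, 554, 575, 568]
t=4: [737, 668, 712, 654, 654, 705, 720, 715]

Answer: a_5(4) = 705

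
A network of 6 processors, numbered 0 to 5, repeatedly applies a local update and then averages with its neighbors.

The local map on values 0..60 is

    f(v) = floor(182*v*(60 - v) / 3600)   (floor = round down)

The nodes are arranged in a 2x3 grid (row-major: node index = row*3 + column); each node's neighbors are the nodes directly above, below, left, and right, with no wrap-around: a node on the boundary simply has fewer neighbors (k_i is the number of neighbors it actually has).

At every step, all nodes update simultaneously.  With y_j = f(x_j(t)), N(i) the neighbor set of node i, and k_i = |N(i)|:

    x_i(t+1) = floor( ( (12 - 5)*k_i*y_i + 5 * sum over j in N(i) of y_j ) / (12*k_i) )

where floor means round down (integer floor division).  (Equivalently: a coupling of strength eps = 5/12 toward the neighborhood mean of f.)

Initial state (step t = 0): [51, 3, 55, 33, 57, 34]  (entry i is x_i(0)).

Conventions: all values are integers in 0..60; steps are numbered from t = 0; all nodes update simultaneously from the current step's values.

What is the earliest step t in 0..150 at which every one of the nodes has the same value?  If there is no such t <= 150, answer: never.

Simulating step by step:
t=0: [51, 3, 55, 33, 57, 34]  (not all equal)
t=1: [24, 10, 18, 32, 18, 30]  (not all equal)
t=2: [39, 31, 36, 43, 38, 42]  (not all equal)
t=3: [40, 43, 42, 38, 41, 39]  (not all equal)
t=4: [39, 37, 38, 40, 39, 39]  (not all equal)
t=5: [41, 42, 42, 40, 41, 41]  (not all equal)
t=6: [39, 38, 38, 39, 39, 38]  (not all equal)
t=7: [41, 41, 42, 41, 41, 41]  (not all equal)
t=8: [39, 38, 38, 39, 39, 38]  (not all equal)

Answer: never
Key observation: The state at step 6 reappears at step 8 — the system is in a cycle of period 2 from step 6 on.  No step 0..8 is synchronized, and the cycle repeats forever, so no step up to 150 (or ever) has all nodes equal.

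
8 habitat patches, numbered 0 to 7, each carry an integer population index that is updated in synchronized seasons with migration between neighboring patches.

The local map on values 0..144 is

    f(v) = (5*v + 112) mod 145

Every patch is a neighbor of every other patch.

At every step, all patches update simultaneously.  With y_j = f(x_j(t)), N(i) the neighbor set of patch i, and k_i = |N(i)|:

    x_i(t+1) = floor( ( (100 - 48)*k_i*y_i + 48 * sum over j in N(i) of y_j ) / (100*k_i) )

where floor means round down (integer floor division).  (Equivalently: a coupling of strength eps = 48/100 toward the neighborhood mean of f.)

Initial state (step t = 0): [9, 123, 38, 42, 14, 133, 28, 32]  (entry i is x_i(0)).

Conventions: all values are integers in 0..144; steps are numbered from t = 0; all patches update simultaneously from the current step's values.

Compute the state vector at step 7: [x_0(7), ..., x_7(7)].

Answer: [33, 33, 33, 33, 74, 74, 63, 33]

Derivation:
t=0: [9, 123, 38, 42, 14, 133, 28, 32]
t=1: [31, 27, 31, 40, 42, 49, 74, 83]
t=2: [96, 87, 96, 51, 56, 71, 62, 83]
t=3: [44, 89, 44, 73, 85, 53, 98, 80]
t=4: [55, 91, 55, 55, 82, 76, 46, 71]
t=5: [88, 104, 88, 88, 83, 70, 68, 59]
t=6: [97, 68, 97, 97, 86, 57, 52, 97]
t=7: [33, 33, 33, 33, 74, 74, 63, 33]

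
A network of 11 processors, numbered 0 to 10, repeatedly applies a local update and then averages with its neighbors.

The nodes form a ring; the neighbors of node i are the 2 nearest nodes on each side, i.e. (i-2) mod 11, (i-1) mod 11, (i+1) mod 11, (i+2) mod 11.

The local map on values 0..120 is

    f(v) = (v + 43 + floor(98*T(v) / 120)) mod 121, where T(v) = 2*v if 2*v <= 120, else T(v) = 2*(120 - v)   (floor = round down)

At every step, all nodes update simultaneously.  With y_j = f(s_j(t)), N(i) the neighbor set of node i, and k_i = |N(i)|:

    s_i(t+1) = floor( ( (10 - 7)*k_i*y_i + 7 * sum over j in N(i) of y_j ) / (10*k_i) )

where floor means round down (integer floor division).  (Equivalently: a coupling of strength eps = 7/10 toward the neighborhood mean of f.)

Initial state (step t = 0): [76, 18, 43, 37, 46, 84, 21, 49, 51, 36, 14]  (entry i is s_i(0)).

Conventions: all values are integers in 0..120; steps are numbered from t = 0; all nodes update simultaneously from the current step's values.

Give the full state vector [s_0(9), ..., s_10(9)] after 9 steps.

Simulating step by step:
t=0: [76, 18, 43, 37, 46, 84, 21, 49, 51, 36, 14]
t=1: [59, 62, 49, 46, 50, 56, 66, 56, 59, 49, 64]
t=2: [68, 66, 59, 56, 57, 62, 69, 68, 70, 67, 72]
t=3: [74, 73, 74, 73, 73, 73, 74, 74, 73, 73, 73]
t=4: [71, 71, 71, 71, 71, 71, 71, 71, 71, 71, 71]
t=5: [73, 73, 73, 73, 73, 73, 73, 73, 73, 73, 73]
t=6: [71, 71, 71, 71, 71, 71, 71, 71, 71, 71, 71]
t=7: [73, 73, 73, 73, 73, 73, 73, 73, 73, 73, 73]
t=8: [71, 71, 71, 71, 71, 71, 71, 71, 71, 71, 71]
t=9: [73, 73, 73, 73, 73, 73, 73, 73, 73, 73, 73]

Answer: [73, 73, 73, 73, 73, 73, 73, 73, 73, 73, 73]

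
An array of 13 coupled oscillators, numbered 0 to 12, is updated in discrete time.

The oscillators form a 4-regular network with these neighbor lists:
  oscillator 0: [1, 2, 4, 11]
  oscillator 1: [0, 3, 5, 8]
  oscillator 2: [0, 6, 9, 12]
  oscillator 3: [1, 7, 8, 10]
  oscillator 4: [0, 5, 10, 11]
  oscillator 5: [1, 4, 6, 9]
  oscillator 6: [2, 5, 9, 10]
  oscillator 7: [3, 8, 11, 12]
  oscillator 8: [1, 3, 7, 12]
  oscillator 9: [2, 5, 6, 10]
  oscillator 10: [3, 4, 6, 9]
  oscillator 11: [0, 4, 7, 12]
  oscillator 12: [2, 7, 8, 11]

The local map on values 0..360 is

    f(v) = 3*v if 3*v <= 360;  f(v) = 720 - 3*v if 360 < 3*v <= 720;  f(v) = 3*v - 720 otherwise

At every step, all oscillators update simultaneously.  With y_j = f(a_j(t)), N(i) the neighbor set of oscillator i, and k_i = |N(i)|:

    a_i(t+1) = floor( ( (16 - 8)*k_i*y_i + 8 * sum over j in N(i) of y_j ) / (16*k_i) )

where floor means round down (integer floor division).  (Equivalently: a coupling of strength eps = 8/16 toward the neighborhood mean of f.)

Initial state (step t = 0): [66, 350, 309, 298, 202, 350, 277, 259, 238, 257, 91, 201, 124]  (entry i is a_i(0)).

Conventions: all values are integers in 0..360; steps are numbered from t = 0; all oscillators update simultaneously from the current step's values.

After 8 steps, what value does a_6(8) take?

Simulating step by step:
t=0: [66, 350, 309, 298, 202, 350, 277, 259, 238, 257, 91, 201, 124]
t=1: [195, 253, 192, 170, 171, 240, 163, 109, 116, 140, 192, 148, 222]
t=2: [150, 106, 162, 212, 172, 97, 189, 274, 252, 214, 190, 228, 163]
t=3: [234, 244, 208, 117, 195, 239, 170, 99, 109, 142, 139, 118, 166]
t=4: [83, 93, 141, 292, 152, 82, 192, 305, 273, 223, 275, 261, 245]
t=5: [237, 233, 205, 162, 214, 215, 159, 139, 130, 124, 129, 121, 89]
t=6: [74, 91, 160, 240, 135, 123, 229, 300, 268, 268, 279, 260, 270]
t=7: [222, 218, 173, 81, 251, 263, 115, 119, 109, 134, 112, 130, 115]
t=8: [105, 119, 233, 257, 115, 129, 288, 334, 289, 277, 285, 263, 324]

Answer: a_6(8) = 288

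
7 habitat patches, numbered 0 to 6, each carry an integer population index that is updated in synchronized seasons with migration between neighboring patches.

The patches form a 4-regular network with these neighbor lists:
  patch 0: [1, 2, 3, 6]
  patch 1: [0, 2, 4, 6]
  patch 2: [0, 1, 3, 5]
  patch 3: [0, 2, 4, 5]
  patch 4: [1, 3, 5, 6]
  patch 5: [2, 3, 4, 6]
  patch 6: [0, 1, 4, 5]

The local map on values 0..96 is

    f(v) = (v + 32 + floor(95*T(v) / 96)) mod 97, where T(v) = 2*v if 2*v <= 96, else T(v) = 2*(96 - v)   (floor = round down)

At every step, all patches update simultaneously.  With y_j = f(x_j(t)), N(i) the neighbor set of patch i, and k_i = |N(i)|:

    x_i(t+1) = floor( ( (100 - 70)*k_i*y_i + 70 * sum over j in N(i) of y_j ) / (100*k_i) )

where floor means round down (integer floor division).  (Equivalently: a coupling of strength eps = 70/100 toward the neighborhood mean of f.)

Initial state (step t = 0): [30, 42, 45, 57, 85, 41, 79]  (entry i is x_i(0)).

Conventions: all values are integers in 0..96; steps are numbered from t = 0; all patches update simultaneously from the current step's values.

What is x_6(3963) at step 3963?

Simulating step by step:
t=0: [30, 42, 45, 57, 85, 41, 79]
t=1: [50, 49, 57, 54, 53, 56, 45]
t=2: [73, 73, 72, 72, 72, 70, 72]
t=3: [53, 53, 54, 54, 54, 54, 54]
t=4: [72, 72, 72, 72, 72, 72, 72]
t=5: [54, 54, 54, 54, 54, 54, 54]
t=6: [72, 72, 72, 72, 72, 72, 72]

Answer: x_6(3963) = 54
Key observation: The state at step 4, [72, 72, 72, 72, 72, 72, 72], reappears at step 6: the system is in a cycle of period 2 from step 4 on.  Therefore the state at step 3963 equals the state at step 4 + ((3963 - 4) mod 2) = 5, which is [54, 54, 54, 54, 54, 54, 54].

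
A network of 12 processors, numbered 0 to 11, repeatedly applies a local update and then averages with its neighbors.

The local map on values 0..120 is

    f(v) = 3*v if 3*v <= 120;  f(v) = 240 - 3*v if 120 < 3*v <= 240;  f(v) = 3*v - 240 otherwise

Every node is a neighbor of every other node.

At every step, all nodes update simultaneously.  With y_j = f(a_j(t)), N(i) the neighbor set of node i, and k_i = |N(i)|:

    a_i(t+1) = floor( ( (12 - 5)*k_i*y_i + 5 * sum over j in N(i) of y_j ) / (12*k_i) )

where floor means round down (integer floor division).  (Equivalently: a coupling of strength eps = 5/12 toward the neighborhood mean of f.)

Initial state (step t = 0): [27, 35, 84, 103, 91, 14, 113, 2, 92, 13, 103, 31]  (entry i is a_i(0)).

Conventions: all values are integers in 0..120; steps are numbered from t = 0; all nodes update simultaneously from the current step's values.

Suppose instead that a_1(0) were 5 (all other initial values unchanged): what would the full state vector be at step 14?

Simulating step by step:
t=0: [27, 5, 84, 103, 91, 14, 113, 2, 92, 13, 103, 31]
t=1: [66, 30, 29, 60, 40, 45, 76, 25, 42, 43, 60, 73]
t=2: [56, 83, 81, 66, 99, 91, 40, 74, 96, 94, 66, 45]
t=3: [61, 27, 24, 45, 53, 40, 87, 32, 48, 45, 45, 79]
t=4: [66, 79, 74, 92, 79, 101, 47, 88, 88, 92, 92, 37]
t=5: [41, 20, 28, 38, 20, 53, 72, 31, 31, 38, 38, 79]
t=6: [100, 68, 82, 98, 68, 80, 49, 86, 86, 98, 98, 37]
t=7: [53, 40, 23, 49, 40, 20, 71, 30, 30, 49, 49, 81]
t=8: [79, 101, 73, 86, 101, 68, 50, 84, 84, 86, 86, 37]
t=9: [19, 51, 29, 27, 51, 37, 66, 24, 24, 27, 27, 78]
t=10: [63, 80, 80, 76, 80, 93, 55, 72, 72, 76, 76, 36]
t=11: [41, 13, 13, 20, 13, 34, 54, 26, 26, 20, 20, 72]
t=12: [93, 50, 50, 62, 50, 84, 71, 71, 71, 62, 62, 42]
t=13: [46, 74, 74, 55, 74, 32, 40, 40, 40, 55, 55, 87]
t=14: [88, 42, 42, 73, 42, 84, 97, 97, 97, 73, 73, 43]

Answer: [88, 42, 42, 73, 42, 84, 97, 97, 97, 73, 73, 43]
Key observation: This trace re-runs the system from the modified initial state.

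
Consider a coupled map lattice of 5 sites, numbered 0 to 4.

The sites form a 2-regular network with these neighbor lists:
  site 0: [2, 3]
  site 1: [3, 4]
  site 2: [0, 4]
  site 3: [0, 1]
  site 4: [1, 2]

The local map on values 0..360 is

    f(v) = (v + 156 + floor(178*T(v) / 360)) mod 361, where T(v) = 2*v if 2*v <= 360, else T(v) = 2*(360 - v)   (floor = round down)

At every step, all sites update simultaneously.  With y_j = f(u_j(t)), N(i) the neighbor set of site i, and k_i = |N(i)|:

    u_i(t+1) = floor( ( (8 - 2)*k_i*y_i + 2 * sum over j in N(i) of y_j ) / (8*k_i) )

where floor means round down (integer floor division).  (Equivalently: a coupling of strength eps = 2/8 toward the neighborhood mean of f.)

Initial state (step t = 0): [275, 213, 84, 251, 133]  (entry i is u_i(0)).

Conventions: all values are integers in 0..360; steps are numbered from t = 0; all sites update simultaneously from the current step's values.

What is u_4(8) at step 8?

Answer: u_4(8) = 332

Derivation:
t=0: [275, 213, 84, 251, 133]
t=1: [175, 141, 268, 153, 103]
t=2: [138, 113, 177, 101, 298]
t=3: [114, 78, 138, 278, 136]
t=4: [43, 260, 62, 157, 96]
t=5: [229, 171, 282, 129, 313]
t=6: [140, 126, 153, 74, 151]
t=7: [105, 83, 95, 242, 89]
t=8: [64, 301, 300, 155, 332]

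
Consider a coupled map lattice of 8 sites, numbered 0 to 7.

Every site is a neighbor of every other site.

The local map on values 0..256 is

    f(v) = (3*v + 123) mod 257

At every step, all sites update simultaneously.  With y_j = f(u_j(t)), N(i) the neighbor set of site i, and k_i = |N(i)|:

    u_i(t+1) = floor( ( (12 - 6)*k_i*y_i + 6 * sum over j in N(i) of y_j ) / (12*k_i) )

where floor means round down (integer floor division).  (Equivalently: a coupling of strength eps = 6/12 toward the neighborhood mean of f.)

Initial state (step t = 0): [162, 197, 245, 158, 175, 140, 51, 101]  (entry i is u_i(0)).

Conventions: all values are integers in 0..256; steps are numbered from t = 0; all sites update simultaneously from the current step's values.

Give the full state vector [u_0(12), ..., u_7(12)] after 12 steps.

Simulating step by step:
t=0: [162, 197, 245, 158, 175, 140, 51, 101]
t=1: [99, 144, 95, 93, 115, 70, 66, 130]
t=2: [148, 96, 143, 141, 169, 111, 106, 188]
t=3: [90, 133, 84, 81, 117, 153, 146, 141]
t=4: [110, 55, 103, 99, 145, 81, 72, 66]
t=5: [145, 75, 136, 131, 80, 108, 96, 89]
t=6: [71, 91, 59, 53, 98, 134, 118, 109]
t=7: [96, 121, 80, 72, 130, 66, 156, 144]
t=8: [138, 170, 117, 107, 181, 99, 105, 89]
t=9: [93, 134, 176, 164, 149, 153, 161, 140]
t=10: [107, 50, 104, 88, 69, 74, 85, 58]
t=11: [139, 66, 135, 115, 90, 97, 111, 76]
t=12: [75, 91, 70, 154, 122, 131, 149, 104]

Answer: [75, 91, 70, 154, 122, 131, 149, 104]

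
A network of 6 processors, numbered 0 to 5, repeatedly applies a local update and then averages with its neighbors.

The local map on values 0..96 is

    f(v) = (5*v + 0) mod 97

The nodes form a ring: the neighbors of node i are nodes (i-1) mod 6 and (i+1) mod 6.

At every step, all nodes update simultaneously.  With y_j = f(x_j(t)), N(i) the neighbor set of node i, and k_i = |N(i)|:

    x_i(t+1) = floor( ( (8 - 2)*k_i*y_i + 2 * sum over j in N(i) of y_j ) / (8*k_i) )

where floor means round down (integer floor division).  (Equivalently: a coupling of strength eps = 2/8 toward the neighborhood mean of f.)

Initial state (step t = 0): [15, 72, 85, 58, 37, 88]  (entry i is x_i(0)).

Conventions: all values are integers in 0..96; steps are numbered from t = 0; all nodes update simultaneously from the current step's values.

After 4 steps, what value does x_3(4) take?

Answer: x_3(4) = 62

Derivation:
t=0: [15, 72, 85, 58, 37, 88]
t=1: [71, 65, 48, 87, 84, 59]
t=2: [52, 39, 44, 45, 30, 15]
t=3: [59, 12, 23, 33, 53, 71]
t=4: [18, 47, 29, 62, 69, 57]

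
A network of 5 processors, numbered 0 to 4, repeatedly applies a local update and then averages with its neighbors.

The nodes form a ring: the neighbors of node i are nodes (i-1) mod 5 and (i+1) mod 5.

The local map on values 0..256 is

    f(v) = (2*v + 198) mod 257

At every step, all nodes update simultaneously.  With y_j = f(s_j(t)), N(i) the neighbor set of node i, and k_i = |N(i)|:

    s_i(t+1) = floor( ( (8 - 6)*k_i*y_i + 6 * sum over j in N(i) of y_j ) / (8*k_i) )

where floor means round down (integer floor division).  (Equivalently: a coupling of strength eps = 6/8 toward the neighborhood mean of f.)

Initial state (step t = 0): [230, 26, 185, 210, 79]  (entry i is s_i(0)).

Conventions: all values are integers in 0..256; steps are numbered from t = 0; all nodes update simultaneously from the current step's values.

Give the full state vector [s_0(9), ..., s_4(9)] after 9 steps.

Answer: [221, 155, 149, 129, 197]

Derivation:
t=0: [230, 26, 185, 210, 79]
t=1: [166, 136, 146, 83, 117]
t=2: [149, 146, 178, 179, 89]
t=3: [191, 162, 113, 70, 135]
t=4: [98, 89, 75, 162, 107]
t=5: [137, 115, 70, 94, 93]
t=6: [165, 153, 132, 110, 160]
t=7: [97, 143, 204, 118, 66]
t=8: [146, 141, 174, 106, 135]
t=9: [221, 155, 149, 129, 197]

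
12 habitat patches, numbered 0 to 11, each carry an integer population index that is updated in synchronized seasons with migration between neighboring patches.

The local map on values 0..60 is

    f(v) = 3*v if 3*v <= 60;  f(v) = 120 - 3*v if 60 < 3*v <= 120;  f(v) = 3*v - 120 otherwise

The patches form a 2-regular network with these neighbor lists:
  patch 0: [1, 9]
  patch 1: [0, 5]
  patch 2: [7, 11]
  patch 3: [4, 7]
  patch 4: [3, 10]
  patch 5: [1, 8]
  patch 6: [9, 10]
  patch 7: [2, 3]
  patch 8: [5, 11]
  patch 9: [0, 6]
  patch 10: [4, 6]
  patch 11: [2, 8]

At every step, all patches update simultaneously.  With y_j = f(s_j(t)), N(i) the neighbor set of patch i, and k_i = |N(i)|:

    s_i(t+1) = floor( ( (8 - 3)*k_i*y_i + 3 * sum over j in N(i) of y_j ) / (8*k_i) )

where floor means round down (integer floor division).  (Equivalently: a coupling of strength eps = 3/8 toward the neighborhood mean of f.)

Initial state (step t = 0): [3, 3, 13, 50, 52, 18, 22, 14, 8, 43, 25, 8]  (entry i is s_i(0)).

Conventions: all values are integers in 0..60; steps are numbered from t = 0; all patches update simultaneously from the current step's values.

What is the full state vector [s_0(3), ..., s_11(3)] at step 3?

Simulating step by step:
t=0: [3, 3, 13, 50, 52, 18, 22, 14, 8, 43, 25, 8]
t=1: [9, 17, 36, 33, 36, 39, 43, 39, 29, 17, 45, 26]
t=2: [36, 37, 15, 15, 14, 17, 18, 8, 29, 38, 13, 34]
t=3: [10, 17, 36, 40, 42, 39, 42, 31, 33, 16, 42, 25]

Answer: [10, 17, 36, 40, 42, 39, 42, 31, 33, 16, 42, 25]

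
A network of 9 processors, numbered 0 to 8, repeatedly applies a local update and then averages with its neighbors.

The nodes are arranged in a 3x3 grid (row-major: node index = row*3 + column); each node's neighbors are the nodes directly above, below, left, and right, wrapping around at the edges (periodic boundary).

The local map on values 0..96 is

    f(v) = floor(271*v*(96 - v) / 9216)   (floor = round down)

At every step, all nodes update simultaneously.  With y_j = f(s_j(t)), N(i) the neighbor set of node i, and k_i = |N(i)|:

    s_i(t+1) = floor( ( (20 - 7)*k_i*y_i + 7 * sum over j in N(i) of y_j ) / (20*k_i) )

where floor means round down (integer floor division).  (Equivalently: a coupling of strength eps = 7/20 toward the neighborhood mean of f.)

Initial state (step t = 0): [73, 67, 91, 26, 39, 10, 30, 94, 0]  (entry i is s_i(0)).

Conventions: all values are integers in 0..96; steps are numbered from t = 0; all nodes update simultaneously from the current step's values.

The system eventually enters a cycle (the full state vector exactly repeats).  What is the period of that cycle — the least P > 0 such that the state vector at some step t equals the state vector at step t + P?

Simulating step by step:
t=0: [73, 67, 91, 26, 39, 10, 30, 94, 0]
t=1: [47, 48, 19, 51, 54, 27, 47, 19, 8]
t=2: [64, 62, 46, 65, 63, 52, 60, 47, 31]
t=3: [60, 61, 65, 60, 61, 65, 62, 64, 61]
t=4: [62, 61, 59, 62, 61, 59, 61, 60, 61]
t=5: [61, 62, 63, 61, 62, 63, 61, 62, 62]
t=6: [61, 61, 61, 61, 61, 61, 61, 61, 61]
t=7: [62, 62, 62, 62, 62, 62, 62, 62, 62]
t=8: [61, 61, 61, 61, 61, 61, 61, 61, 61]

Answer: 2
Key observation: The state at step 6, [61, 61, 61, 61, 61, 61, 61, 61, 61], reappears at step 8 — and no state repeats earlier — so the cycle the system enters has period 2.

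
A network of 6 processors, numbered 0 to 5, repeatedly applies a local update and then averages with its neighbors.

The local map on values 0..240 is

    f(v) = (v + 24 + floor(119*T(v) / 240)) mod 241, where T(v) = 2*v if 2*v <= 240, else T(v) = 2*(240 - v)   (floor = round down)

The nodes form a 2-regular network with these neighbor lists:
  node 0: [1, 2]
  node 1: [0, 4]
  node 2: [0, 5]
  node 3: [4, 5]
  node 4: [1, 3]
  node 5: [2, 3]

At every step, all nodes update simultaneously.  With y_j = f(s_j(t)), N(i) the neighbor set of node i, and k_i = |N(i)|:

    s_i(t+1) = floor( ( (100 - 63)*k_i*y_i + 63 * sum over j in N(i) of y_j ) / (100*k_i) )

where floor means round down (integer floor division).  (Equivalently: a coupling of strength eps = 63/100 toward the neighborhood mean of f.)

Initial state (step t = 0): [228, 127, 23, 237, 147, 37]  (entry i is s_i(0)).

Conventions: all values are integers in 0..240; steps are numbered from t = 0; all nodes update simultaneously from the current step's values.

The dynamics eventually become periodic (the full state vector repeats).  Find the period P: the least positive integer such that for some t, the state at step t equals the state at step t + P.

Answer: 3
Key observation: The state at step 6, [22, 22, 22, 22, 22, 22], reappears at step 9 — and no state repeats earlier — so the cycle the system enters has period 3.

Derivation:
t=0: [228, 127, 23, 237, 147, 37]
t=1: [36, 22, 63, 45, 22, 64]
t=2: [103, 75, 132, 110, 81, 138]
t=3: [146, 194, 87, 65, 123, 15]
t=4: [77, 22, 96, 80, 63, 129]
t=5: [154, 127, 142, 121, 133, 133]
t=6: [22, 22, 22, 22, 22, 22]
t=7: [67, 67, 67, 67, 67, 67]
t=8: [157, 157, 157, 157, 157, 157]
t=9: [22, 22, 22, 22, 22, 22]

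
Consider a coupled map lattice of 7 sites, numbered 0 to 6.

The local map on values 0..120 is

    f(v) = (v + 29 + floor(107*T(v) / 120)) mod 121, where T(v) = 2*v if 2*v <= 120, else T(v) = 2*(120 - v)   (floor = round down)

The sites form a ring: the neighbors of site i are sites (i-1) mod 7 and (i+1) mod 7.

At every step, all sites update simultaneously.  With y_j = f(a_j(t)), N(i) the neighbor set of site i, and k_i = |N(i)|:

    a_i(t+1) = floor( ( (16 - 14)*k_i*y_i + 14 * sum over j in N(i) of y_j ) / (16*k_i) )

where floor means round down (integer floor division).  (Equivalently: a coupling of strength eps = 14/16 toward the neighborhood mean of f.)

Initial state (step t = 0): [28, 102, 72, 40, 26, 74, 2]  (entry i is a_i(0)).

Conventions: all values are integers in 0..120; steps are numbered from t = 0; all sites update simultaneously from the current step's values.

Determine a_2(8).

Answer: a_2(8) = 68

Derivation:
t=0: [28, 102, 72, 40, 26, 74, 2]
t=1: [46, 80, 34, 75, 48, 67, 78]
t=2: [56, 24, 53, 26, 62, 52, 53]
t=3: [73, 63, 92, 68, 76, 62, 57]
t=4: [68, 58, 67, 57, 69, 65, 68]
t=5: [68, 68, 67, 67, 68, 67, 69]
t=6: [67, 68, 68, 68, 68, 67, 68]
t=7: [68, 68, 68, 68, 68, 68, 68]
t=8: [68, 68, 68, 68, 68, 68, 68]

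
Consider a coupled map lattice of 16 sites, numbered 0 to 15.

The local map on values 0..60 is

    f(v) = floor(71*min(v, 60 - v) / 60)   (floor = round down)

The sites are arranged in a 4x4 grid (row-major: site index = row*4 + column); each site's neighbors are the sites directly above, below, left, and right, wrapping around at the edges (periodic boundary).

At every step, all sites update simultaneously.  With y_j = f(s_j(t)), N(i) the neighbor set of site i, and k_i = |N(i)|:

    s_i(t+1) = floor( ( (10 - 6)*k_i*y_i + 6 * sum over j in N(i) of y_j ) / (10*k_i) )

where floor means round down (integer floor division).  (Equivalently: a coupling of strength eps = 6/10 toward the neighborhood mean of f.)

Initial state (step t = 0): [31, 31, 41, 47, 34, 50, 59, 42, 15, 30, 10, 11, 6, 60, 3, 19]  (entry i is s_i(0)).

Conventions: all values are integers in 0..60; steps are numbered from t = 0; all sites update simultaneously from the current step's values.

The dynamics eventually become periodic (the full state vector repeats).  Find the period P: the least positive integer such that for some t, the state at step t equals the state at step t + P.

Simulating step by step:
t=0: [31, 31, 41, 47, 34, 50, 59, 42, 15, 30, 10, 11, 6, 60, 3, 19]
t=1: [26, 23, 16, 20, 24, 19, 10, 17, 19, 19, 12, 15, 13, 11, 9, 14]
t=2: [25, 23, 17, 21, 25, 22, 15, 19, 21, 19, 14, 17, 18, 16, 13, 16]
t=3: [26, 24, 20, 22, 26, 24, 19, 22, 23, 21, 17, 20, 21, 19, 16, 19]
t=4: [28, 26, 23, 25, 28, 26, 23, 25, 25, 24, 21, 23, 24, 22, 20, 22]
t=5: [31, 29, 27, 28, 31, 29, 27, 29, 29, 27, 25, 27, 28, 26, 24, 26]
t=6: [33, 32, 31, 32, 34, 33, 31, 32, 32, 31, 29, 31, 32, 30, 29, 30]
t=7: [31, 32, 33, 33, 31, 32, 33, 32, 32, 33, 34, 33, 33, 34, 34, 34]
t=8: [32, 32, 31, 31, 33, 32, 31, 32, 32, 31, 30, 31, 31, 30, 30, 30]
t=9: [33, 33, 34, 33, 32, 33, 33, 33, 33, 34, 34, 34, 34, 34, 34, 34]
t=10: [31, 30, 30, 30, 31, 31, 30, 31, 30, 30, 30, 30, 30, 30, 30, 30]
t=11: [34, 34, 35, 34, 34, 34, 34, 34, 34, 34, 35, 34, 34, 35, 35, 35]
t=12: [30, 29, 29, 29, 30, 30, 29, 30, 30, 29, 29, 29, 29, 29, 29, 29]
t=13: [34, 34, 34, 34, 35, 34, 34, 34, 34, 34, 34, 34, 34, 34, 34, 34]
t=14: [29, 30, 30, 30, 29, 29, 30, 29, 29, 30, 30, 30, 30, 30, 30, 30]
t=15: [34, 34, 35, 34, 34, 34, 34, 34, 34, 34, 35, 34, 34, 35, 35, 35]

Answer: 4
Key observation: The state at step 11, [34, 34, 35, 34, 34, 34, 34, 34, 34, 34, 35, 34, 34, 35, 35, 35], reappears at step 15 — and no state repeats earlier — so the cycle the system enters has period 4.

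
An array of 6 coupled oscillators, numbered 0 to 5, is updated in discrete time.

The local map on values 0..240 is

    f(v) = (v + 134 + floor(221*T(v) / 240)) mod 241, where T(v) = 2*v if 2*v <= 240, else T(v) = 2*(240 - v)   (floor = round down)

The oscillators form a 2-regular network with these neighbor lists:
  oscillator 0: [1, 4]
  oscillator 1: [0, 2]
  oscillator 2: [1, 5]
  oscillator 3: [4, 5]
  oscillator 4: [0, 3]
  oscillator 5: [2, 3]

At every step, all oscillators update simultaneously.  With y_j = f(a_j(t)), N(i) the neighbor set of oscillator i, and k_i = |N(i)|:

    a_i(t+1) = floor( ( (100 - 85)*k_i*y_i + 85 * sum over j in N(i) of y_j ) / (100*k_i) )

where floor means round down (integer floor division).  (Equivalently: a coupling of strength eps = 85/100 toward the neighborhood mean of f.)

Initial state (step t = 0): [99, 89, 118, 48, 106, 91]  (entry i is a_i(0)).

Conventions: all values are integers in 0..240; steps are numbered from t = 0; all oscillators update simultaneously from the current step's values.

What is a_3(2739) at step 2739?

Simulating step by step:
t=0: [99, 89, 118, 48, 106, 91]
t=1: [170, 192, 160, 150, 115, 131]
t=2: [195, 192, 198, 219, 202, 207]
t=3: [168, 169, 166, 160, 160, 159]
t=4: [195, 193, 196, 200, 197, 198]
t=5: [170, 170, 170, 168, 168, 168]
t=6: [191, 191, 191, 193, 192, 192]
t=7: [173, 174, 173, 172, 173, 173]
t=8: [188, 188, 188, 189, 189, 189]
t=9: [175, 176, 175, 175, 175, 175]
t=10: [186, 186, 186, 187, 187, 187]
t=11: [177, 178, 177, 177, 177, 177]
t=12: [185, 185, 185, 186, 186, 186]
t=13: [178, 179, 178, 178, 178, 178]
t=14: [184, 184, 184, 185, 185, 185]
t=15: [179, 180, 179, 179, 179, 179]
t=16: [183, 183, 183, 184, 184, 184]
t=17: [180, 180, 180, 180, 180, 180]
t=18: [183, 183, 183, 183, 183, 183]
t=19: [180, 180, 180, 180, 180, 180]

Answer: a_3(2739) = 180
Key observation: The state at step 17, [180, 180, 180, 180, 180, 180], reappears at step 19: the system is in a cycle of period 2 from step 17 on.  Therefore the state at step 2739 equals the state at step 17 + ((2739 - 17) mod 2) = 17, which is [180, 180, 180, 180, 180, 180].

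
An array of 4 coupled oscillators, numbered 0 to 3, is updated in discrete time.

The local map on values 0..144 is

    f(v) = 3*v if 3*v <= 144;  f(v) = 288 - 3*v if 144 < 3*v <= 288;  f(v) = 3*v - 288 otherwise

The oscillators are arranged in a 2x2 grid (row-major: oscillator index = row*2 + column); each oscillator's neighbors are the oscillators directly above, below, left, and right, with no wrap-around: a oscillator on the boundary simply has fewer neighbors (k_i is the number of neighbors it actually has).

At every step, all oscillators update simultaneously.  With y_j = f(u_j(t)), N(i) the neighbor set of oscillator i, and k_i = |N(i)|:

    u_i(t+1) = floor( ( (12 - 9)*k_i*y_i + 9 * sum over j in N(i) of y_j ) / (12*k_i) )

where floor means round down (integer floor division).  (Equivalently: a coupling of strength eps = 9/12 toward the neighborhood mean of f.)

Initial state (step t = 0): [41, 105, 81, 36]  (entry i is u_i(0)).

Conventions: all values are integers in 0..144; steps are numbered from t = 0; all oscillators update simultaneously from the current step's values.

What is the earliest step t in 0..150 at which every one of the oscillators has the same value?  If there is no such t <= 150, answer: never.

Answer: 25
Key observation: Synchronization is absorbing here: once all oscillators are equal they stay equal, and step 25 is the first all-equal step.

Derivation:
t=0: [41, 105, 81, 36]  (not all equal)
t=1: [57, 93, 97, 54]  (not all equal)
t=2: [33, 93, 91, 36]  (not all equal)
t=3: [33, 79, 81, 36]  (not all equal)
t=4: [60, 90, 88, 63]  (not all equal)
t=5: [42, 82, 83, 40]  (not all equal)
t=6: [61, 102, 102, 60]  (not all equal)
t=7: [39, 84, 84, 40]  (not all equal)
t=8: [56, 97, 97, 57]  (not all equal)
t=9: [32, 89, 89, 31]  (not all equal)
t=10: [39, 76, 76, 39]  (not all equal)
t=11: [74, 102, 102, 74]  (not all equal)
t=12: [30, 54, 54, 30]  (not all equal)
t=13: [117, 99, 99, 117]  (not all equal)
t=14: [22, 49, 49, 22]  (not all equal)
t=15: [122, 84, 84, 122]  (not all equal)
t=16: [46, 67, 67, 46]  (not all equal)
t=17: [99, 125, 125, 99]  (not all equal)
t=18: [67, 28, 28, 67]  (not all equal)
t=19: [84, 86, 86, 84]  (not all equal)
t=20: [31, 34, 34, 31]  (not all equal)
t=21: [99, 95, 95, 99]  (not all equal)
t=22: [4, 7, 7, 4]  (not all equal)
t=23: [18, 14, 14, 18]  (not all equal)
t=24: [45, 51, 51, 45]  (not all equal)
t=25: [135, 135, 135, 135]  (all equal)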